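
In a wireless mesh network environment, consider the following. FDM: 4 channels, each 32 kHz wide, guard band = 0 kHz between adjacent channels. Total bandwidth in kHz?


Given: 4 channels, 32 kHz each, guard = 0 kHz
Channel bandwidth = 4 * 32 = 128 kHz
Guard bands = 3 gaps * 0 kHz = 0 kHz
Total = 128 + 0 = 128 kHz

128


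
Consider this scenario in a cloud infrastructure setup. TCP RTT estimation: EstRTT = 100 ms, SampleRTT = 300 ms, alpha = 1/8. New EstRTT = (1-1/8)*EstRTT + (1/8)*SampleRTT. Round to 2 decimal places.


Given: EstRTT = 100 ms, SampleRTT = 300 ms, alpha = 1/8
New EstRTT = (1 - alpha) * EstRTT + alpha * SampleRTT
(7/8) * 100 = 87.5
(1/8) * 300 = 37.5
New EstRTT = 87.5 + 37.5 = 125 ms -> 125.00 ms (2 dp)

125.00


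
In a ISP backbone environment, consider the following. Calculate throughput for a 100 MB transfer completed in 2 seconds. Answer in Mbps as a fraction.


Given: file = 100 MB, time = 2 s
File in Mb = 100 * 8 = 800 Mb
Throughput = 800 / 2 Mbps
Throughput = 400 Mbps

400


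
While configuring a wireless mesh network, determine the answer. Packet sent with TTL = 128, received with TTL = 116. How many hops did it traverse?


Given: initial TTL = 128, received TTL = 116
Hops = initial TTL - received TTL
Hops = 128 - 116 = 12

12


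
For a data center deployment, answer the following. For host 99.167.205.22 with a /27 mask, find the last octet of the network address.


Given: IP = 99.167.205.22, prefix = /27
Subnet mask = 255.255.255.224
Last octet of IP: 22
Last octet of mask: 224
Network last octet = 22 AND 224 = 0

0


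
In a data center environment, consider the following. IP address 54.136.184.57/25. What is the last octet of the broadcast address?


Given: IP = 54.136.184.57, prefix = /25
Host bits = 32 - 25 = 7
Network last octet = 57 AND mask = 0
Host part size = 2^7 - 1 = 127
Broadcast last octet = 0 OR 127 = 127

127


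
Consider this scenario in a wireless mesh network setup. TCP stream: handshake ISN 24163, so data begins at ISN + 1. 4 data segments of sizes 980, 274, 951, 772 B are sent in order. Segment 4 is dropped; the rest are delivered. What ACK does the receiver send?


SYN uses sequence number 24163; first data byte = ISN + 1 = 24164.
Segment 1: SEQ = 24164, len = 980 B, covers [24164, 25143]
Segment 2: SEQ = 25144, len = 274 B, covers [25144, 25417]
Segment 3: SEQ = 25418, len = 951 B, covers [25418, 26368]
Segment 4: SEQ = 26369, len = 772 B, covers [26369, 27140] [LOST]
In-order data received: bytes [24164, 26368] (segments 1..3).
Segment 4 missing -> gap begins at byte 26369.
Cumulative ACK = next expected in-order byte = 24164 + 980 + 274 + 951 = 26369

26369


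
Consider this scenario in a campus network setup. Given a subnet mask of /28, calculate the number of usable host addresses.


Given: subnet mask /28
Host bits = 32 - 28 = 4
Total addresses = 2^4 = 16
Usable hosts = 16 - 2 (network + broadcast) = 14

14


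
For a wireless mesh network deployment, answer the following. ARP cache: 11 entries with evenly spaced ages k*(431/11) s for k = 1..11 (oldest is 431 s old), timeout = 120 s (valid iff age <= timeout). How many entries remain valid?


Ages are k * 431/11 s for k = 1..11 (spacing = 39.1818 s).
Entry k is valid iff k * 431/11 <= 120 iff k <= 11 * 120 / 431 = 3.0626
n_valid = floor(3.0626) = 3
(n_stale = 11 - 3 = 8)

3


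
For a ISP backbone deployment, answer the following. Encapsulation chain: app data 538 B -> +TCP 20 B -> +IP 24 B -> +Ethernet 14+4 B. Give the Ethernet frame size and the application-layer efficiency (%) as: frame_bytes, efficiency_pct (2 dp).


TCP segment = 538 + 20 = 558 B
IP packet = 558 + 24 = 582 B
Ethernet frame = 582 + 14 + 4 = 600 B
Efficiency = app / frame = 538 / 600 = 0.896667 = 89.6667% -> 89.67% (2 dp)

600, 89.67


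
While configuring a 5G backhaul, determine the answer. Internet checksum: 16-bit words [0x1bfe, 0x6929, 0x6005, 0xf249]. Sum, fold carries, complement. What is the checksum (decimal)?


Given words: [0x1bfe, 0x6929, 0x6005, 0xf249]
Step 1: Sum all words
Raw sum = 7166 + 26921 + 24581 + 62025 = 120693
Step 2: Fold carry: (55157 + 1) = 55158
One's complement = ~55158 & 0xFFFF = 10377

10377


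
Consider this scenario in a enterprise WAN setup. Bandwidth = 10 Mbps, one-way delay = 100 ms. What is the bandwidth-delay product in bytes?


Given: bandwidth = 10 Mbps, delay = 100 ms
BDP in bits = 10 * 10^6 * 100 / 1000
BDP in bits = 1000000
BDP in bytes = 1000000 / 8 = 125000

125000


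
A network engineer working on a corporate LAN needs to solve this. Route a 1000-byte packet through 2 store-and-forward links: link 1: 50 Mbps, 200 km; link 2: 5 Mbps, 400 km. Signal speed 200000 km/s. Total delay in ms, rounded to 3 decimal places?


Packet = 1000 bytes = 8000 bits. Store-and-forward: sum (t_trans + t_prop) per link.
Link 1: t_trans = 8000/(50*10^6) s = 0.1600 ms; t_prop = 200/200000 s = 1.0000 ms; subtotal = 1.1600 ms
Link 2: t_trans = 8000/(5*10^6) s = 1.6000 ms; t_prop = 400/200000 s = 2.0000 ms; subtotal = 3.6000 ms
End-to-end = 1.1600 + 3.6000 = 4.7600 ms -> 4.760 ms (3 dp)

4.760


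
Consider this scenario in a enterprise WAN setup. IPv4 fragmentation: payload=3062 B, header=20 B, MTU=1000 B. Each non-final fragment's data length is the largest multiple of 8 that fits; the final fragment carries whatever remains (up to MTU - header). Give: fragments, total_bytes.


Max data per non-final fragment = floor((MTU - header)/8)*8 = floor((1000 - 20)/8)*8 = floor(980/8)*8 = 976 B
Final fragment needs no 8-byte alignment: it can carry up to MTU - header = 980 B
Non-final fragments needed = ceil((payload - 980) / 976) = ceil(2082/976) = ceil(2.1332) = 3
Number of fragments = 3 + 1 = 4
Fragment sizes (data): 3 * 976 B + 134 B (last, 134 <= 980 OK)
Total bytes sent = payload + n_frags * header = 3062 + 4*20 = 3062 + 80 = 3142 B

4, 3142


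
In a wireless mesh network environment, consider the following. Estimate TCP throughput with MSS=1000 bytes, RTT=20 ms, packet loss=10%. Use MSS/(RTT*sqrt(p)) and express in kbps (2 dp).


Given: MSS = 1000 bytes, RTT = 20 ms, loss = 10%
RTT in seconds = 20 / 1000 = 0.02
Loss rate = 10% = 0.1
sqrt(loss) = sqrt(0.1) = 0.316227766017
Throughput (bytes/s) = 1000 / (0.02 * 0.316227766017) = 158113.8830
Throughput (kbps) = 158113.8830 * 8 / 1000 = 1264.911064 -> 1264.91 kbps (2 dp)

1264.91


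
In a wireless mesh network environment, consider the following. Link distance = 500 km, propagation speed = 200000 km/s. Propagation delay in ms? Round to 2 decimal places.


Given: distance = 500 km, speed = 200000 km/s
Delay = distance / speed = 500 / 200000 seconds
Delay in ms = 500 * 1000 / 200000
Delay = 2.5000 ms
Rounded to 2 dp = 2.50 ms

2.50


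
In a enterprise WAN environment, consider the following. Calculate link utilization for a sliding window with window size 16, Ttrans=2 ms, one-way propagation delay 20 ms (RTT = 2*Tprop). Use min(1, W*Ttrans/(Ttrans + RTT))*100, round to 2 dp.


Given: W = 16, Ttrans = 2 ms, RTT = 40 ms (= 2 * Tprop, Tprop = 20 ms)
Cycle time = Ttrans + RTT = 2 + 40 = 42 ms (first packet sent until its ACK returns)
W * Ttrans = 16 * 2 = 32 ms of sending per cycle
W * Ttrans / (Ttrans + RTT) = 32 / 42 = 0.761905
U = min(1, 0.761905) = 0.761905
U% = 76.19%

76.19


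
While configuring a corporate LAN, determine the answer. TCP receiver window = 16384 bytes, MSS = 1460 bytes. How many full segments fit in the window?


Given: RWND = 16384 bytes, MSS = 1460 bytes
Full segments = floor(RWND / MSS)
Full segments = floor(16384 / 1460)
Full segments = floor(11.2219) = 11

11


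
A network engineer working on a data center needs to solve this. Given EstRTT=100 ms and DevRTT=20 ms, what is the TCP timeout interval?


Given: EstRTT = 100 ms, DevRTT = 20 ms
Timeout = EstRTT + 4 * DevRTT
4 * DevRTT = 4 * 20 = 80
Timeout = 100 + 80 = 180 ms

180


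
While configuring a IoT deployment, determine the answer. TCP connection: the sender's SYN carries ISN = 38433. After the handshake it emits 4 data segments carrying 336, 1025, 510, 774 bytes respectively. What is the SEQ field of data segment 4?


The SYN occupies sequence number ISN = 38433, so the first data byte is ISN + 1 = 38434.
SEQ of data segment i = (ISN + 1) + sum of payload sizes of segments 1..i-1.
Segment 1: SEQ = 38434, payload = 336 bytes
Segment 2: SEQ = 38770, payload = 1025 bytes
Segment 3: SEQ = 39795, payload = 510 bytes
Segment 4: SEQ = 40305, payload = 774 bytes
SEQ of segment 4 = 38434 + 336 + 1025 + 510 = 40305

40305


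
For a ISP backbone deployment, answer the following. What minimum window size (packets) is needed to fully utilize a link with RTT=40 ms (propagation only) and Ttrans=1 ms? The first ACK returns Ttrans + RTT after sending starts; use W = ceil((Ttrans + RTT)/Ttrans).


Given: Ttrans = 1 ms, RTT = 40 ms (= 2 * Tprop, Tprop = 20 ms)
Time until first ACK returns = Ttrans + RTT = 1 + 40 = 41 ms
Need W * Ttrans >= Ttrans + RTT  ->  W >= (Ttrans + RTT) / Ttrans
(Ttrans + RTT) / Ttrans = 41 / 1 = 41
W_min = ceil(41) = 41

41


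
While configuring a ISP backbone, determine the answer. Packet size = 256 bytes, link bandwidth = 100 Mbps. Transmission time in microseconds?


Given: packet = 256 bytes, bandwidth = 100 Mbps
Packet in bits = 256 * 8 = 2048 bits
Bandwidth = 100 * 10^6 = 100000000 bps
Time = 2048 / 100000000 seconds
Time in us = 2048 * 10^6 / 100000000 = 20.48

20.48


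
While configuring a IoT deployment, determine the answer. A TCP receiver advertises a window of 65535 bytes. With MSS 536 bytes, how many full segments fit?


Given: RWND = 65535 bytes, MSS = 536 bytes
Full segments = floor(RWND / MSS)
Full segments = floor(65535 / 536)
Full segments = floor(122.2668) = 122

122


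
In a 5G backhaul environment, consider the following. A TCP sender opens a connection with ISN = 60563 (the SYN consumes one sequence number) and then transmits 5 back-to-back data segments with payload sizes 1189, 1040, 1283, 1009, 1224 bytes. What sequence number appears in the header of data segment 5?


The SYN occupies sequence number ISN = 60563, so the first data byte is ISN + 1 = 60564.
SEQ of data segment i = (ISN + 1) + sum of payload sizes of segments 1..i-1.
Segment 1: SEQ = 60564, payload = 1189 bytes
Segment 2: SEQ = 61753, payload = 1040 bytes
Segment 3: SEQ = 62793, payload = 1283 bytes
Segment 4: SEQ = 64076, payload = 1009 bytes
Segment 5: SEQ = 65085, payload = 1224 bytes
SEQ of segment 5 = 60564 + 1189 + 1040 + 1283 + 1009 = 65085

65085


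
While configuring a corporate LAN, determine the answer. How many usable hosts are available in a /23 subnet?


Given: subnet mask /23
Host bits = 32 - 23 = 9
Total addresses = 2^9 = 512
Usable hosts = 512 - 2 (network + broadcast) = 510

510


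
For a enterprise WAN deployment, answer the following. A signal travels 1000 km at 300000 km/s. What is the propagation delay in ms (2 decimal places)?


Given: distance = 1000 km, speed = 300000 km/s
Delay = distance / speed = 1000 / 300000 seconds
Delay in ms = 1000 * 1000 / 300000
Delay = 3.3333 ms
Rounded to 2 dp = 3.33 ms

3.33


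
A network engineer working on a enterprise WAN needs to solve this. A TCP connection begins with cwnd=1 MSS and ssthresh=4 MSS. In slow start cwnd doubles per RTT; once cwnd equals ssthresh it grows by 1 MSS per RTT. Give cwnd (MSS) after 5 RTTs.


RTT 0: cwnd = 1 MSS (initial)
RTT 1: cwnd = 2 MSS (slow start, doubled)
RTT 2: cwnd = 4 MSS (slow start, doubled)
RTT 3: cwnd = 5 MSS (congestion avoidance, +1)
RTT 4: cwnd = 6 MSS (congestion avoidance, +1)
RTT 5: cwnd = 7 MSS (congestion avoidance, +1)

7


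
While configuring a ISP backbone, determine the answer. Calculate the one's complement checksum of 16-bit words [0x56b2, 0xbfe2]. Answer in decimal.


Given words: [0x56b2, 0xbfe2]
Step 1: Sum all words
Raw sum = 22194 + 49122 = 71316
Step 2: Fold carry: (5780 + 1) = 5781
One's complement = ~5781 & 0xFFFF = 59754

59754


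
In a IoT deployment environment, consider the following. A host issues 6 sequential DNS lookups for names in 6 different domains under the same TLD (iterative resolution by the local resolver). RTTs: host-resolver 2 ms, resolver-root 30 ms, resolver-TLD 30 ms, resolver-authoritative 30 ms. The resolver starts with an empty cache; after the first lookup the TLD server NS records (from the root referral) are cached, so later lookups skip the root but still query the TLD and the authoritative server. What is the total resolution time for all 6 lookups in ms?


Lookup 1 (cold cache): local + root + TLD + auth = 2 + 30 + 30 + 30 = 92 ms
Lookups 2..6 (TLD NS cached -> skip root; new domain -> still ask TLD and auth): local + TLD + auth = 2 + 30 + 30 = 62 ms each
Remaining 5 lookups: 5 * 62 = 310 ms
Total = 92 + 310 = 402 ms

402


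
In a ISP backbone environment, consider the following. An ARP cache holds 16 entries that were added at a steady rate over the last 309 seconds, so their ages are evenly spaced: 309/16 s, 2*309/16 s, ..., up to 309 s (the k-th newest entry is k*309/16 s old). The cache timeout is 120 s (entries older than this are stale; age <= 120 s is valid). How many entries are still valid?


Ages are k * 309/16 s for k = 1..16 (spacing = 19.3125 s).
Entry k is valid iff k * 309/16 <= 120 iff k <= 16 * 120 / 309 = 6.2136
n_valid = floor(6.2136) = 6
(n_stale = 16 - 6 = 10)

6


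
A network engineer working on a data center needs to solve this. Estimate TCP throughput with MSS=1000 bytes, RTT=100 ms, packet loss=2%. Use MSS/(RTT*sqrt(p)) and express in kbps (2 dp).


Given: MSS = 1000 bytes, RTT = 100 ms, loss = 2%
RTT in seconds = 100 / 1000 = 0.1
Loss rate = 2% = 0.02
sqrt(loss) = sqrt(0.02) = 0.141421356237
Throughput (bytes/s) = 1000 / (0.1 * 0.141421356237) = 70710.6781
Throughput (kbps) = 70710.6781 * 8 / 1000 = 565.685425 -> 565.69 kbps (2 dp)

565.69


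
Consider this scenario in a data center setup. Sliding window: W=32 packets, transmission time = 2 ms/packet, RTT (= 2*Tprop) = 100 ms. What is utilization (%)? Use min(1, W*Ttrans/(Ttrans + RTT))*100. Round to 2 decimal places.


Given: W = 32, Ttrans = 2 ms, RTT = 100 ms (= 2 * Tprop, Tprop = 50 ms)
Cycle time = Ttrans + RTT = 2 + 100 = 102 ms (first packet sent until its ACK returns)
W * Ttrans = 32 * 2 = 64 ms of sending per cycle
W * Ttrans / (Ttrans + RTT) = 64 / 102 = 0.627451
U = min(1, 0.627451) = 0.627451
U% = 62.75%

62.75


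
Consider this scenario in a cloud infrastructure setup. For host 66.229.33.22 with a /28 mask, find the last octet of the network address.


Given: IP = 66.229.33.22, prefix = /28
Subnet mask = 255.255.255.240
Last octet of IP: 22
Last octet of mask: 240
Network last octet = 22 AND 240 = 16

16


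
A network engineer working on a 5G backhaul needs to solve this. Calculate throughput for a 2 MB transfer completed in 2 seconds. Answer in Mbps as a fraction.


Given: file = 2 MB, time = 2 s
File in Mb = 2 * 8 = 16 Mb
Throughput = 16 / 2 Mbps
Throughput = 8 Mbps

8


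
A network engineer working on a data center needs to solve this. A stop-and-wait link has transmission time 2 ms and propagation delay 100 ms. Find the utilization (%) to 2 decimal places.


Given: Ttrans = 2 ms, Tprop = 100 ms
RTT = 2 * Tprop = 2 * 100 = 200 ms
U = Ttrans / (Ttrans + RTT)
U = 2 / (2 + 200)
U = 2 / 202 = 0.009901
U% = 0.99%

0.99


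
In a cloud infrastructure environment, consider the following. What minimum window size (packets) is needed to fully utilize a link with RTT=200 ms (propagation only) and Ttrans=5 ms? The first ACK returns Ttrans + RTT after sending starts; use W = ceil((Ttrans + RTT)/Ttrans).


Given: Ttrans = 5 ms, RTT = 200 ms (= 2 * Tprop, Tprop = 100 ms)
Time until first ACK returns = Ttrans + RTT = 5 + 200 = 205 ms
Need W * Ttrans >= Ttrans + RTT  ->  W >= (Ttrans + RTT) / Ttrans
(Ttrans + RTT) / Ttrans = 205 / 5 = 41
W_min = ceil(41) = 41

41


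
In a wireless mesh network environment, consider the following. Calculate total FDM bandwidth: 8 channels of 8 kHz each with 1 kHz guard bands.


Given: 8 channels, 8 kHz each, guard = 1 kHz
Channel bandwidth = 8 * 8 = 64 kHz
Guard bands = 7 gaps * 1 kHz = 7 kHz
Total = 64 + 7 = 71 kHz

71


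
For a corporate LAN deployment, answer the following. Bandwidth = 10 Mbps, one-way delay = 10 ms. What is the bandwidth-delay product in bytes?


Given: bandwidth = 10 Mbps, delay = 10 ms
BDP in bits = 10 * 10^6 * 10 / 1000
BDP in bits = 100000
BDP in bytes = 100000 / 8 = 12500

12500


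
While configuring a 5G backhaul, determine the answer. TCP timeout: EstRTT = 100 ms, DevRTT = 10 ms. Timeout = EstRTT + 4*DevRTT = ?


Given: EstRTT = 100 ms, DevRTT = 10 ms
Timeout = EstRTT + 4 * DevRTT
4 * DevRTT = 4 * 10 = 40
Timeout = 100 + 40 = 140 ms

140


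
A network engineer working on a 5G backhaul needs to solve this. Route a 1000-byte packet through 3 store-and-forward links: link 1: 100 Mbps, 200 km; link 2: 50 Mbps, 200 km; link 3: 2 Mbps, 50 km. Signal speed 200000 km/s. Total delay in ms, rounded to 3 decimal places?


Packet = 1000 bytes = 8000 bits. Store-and-forward: sum (t_trans + t_prop) per link.
Link 1: t_trans = 8000/(100*10^6) s = 0.0800 ms; t_prop = 200/200000 s = 1.0000 ms; subtotal = 1.0800 ms
Link 2: t_trans = 8000/(50*10^6) s = 0.1600 ms; t_prop = 200/200000 s = 1.0000 ms; subtotal = 1.1600 ms
Link 3: t_trans = 8000/(2*10^6) s = 4.0000 ms; t_prop = 50/200000 s = 0.2500 ms; subtotal = 4.2500 ms
End-to-end = 1.0800 + 1.1600 + 4.2500 = 6.4900 ms -> 6.490 ms (3 dp)

6.490


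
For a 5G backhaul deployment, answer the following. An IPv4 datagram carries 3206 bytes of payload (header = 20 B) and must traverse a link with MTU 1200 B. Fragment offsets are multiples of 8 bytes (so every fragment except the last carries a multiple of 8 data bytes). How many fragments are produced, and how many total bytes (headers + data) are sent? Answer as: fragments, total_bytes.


Max data per non-final fragment = floor((MTU - header)/8)*8 = floor((1200 - 20)/8)*8 = floor(1180/8)*8 = 1176 B
Final fragment needs no 8-byte alignment: it can carry up to MTU - header = 1180 B
Non-final fragments needed = ceil((payload - 1180) / 1176) = ceil(2026/1176) = ceil(1.7228) = 2
Number of fragments = 2 + 1 = 3
Fragment sizes (data): 2 * 1176 B + 854 B (last, 854 <= 1180 OK)
Total bytes sent = payload + n_frags * header = 3206 + 3*20 = 3206 + 60 = 3266 B

3, 3266


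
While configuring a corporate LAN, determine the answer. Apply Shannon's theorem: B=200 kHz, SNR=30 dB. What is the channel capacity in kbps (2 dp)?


Given: B = 200 kHz, SNR = 30 dB
SNR linear = 10^(30/10) = 1000
1 + SNR = 1001
log2(1001) = 9.9672262588
C = 200 * 1000 * 9.9672262588 = 1993445.2518 bps
C = 1993.445252 kbps -> 1993.45 kbps (2 dp)

1993.45


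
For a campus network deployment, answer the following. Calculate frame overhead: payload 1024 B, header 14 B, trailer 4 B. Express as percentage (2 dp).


Given: payload = 1024 B, header = 14 B, trailer = 4 B
Overhead bytes = header + trailer = 14 + 4 = 18
Total frame = payload + overhead = 1024 + 18 = 1042
Overhead % = 18 / 1042 * 100 = 1.7274% -> 1.73% (2 dp)

1.73


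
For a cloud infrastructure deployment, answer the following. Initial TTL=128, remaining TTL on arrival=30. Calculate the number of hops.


Given: initial TTL = 128, received TTL = 30
Hops = initial TTL - received TTL
Hops = 128 - 30 = 98

98


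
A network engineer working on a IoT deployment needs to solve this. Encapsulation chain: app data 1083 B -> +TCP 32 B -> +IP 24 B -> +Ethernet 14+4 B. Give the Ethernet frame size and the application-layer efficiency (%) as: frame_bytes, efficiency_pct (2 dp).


TCP segment = 1083 + 32 = 1115 B
IP packet = 1115 + 24 = 1139 B
Ethernet frame = 1139 + 14 + 4 = 1157 B
Efficiency = app / frame = 1083 / 1157 = 0.936041 = 93.6041% -> 93.60% (2 dp)

1157, 93.60


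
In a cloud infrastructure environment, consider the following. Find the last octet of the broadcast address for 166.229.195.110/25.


Given: IP = 166.229.195.110, prefix = /25
Host bits = 32 - 25 = 7
Network last octet = 110 AND mask = 0
Host part size = 2^7 - 1 = 127
Broadcast last octet = 0 OR 127 = 127

127


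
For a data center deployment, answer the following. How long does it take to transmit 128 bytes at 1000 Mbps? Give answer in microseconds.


Given: packet = 128 bytes, bandwidth = 1000 Mbps
Packet in bits = 128 * 8 = 1024 bits
Bandwidth = 1000 * 10^6 = 1000000000 bps
Time = 1024 / 1000000000 seconds
Time in us = 1024 * 10^6 / 1000000000 = 1.024

1.024


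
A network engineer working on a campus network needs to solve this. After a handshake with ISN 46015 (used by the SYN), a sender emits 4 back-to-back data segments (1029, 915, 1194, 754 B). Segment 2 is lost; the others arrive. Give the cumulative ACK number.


SYN uses sequence number 46015; first data byte = ISN + 1 = 46016.
Segment 1: SEQ = 46016, len = 1029 B, covers [46016, 47044]
Segment 2: SEQ = 47045, len = 915 B, covers [47045, 47959] [LOST]
Segment 3: SEQ = 47960, len = 1194 B, covers [47960, 49153]
Segment 4: SEQ = 49154, len = 754 B, covers [49154, 49907]
In-order data received: bytes [46016, 47044] (segments 1..1).
Segment 2 missing -> gap begins at byte 47045; later segments buffered out of order.
Cumulative ACK = next expected in-order byte = 46016 + 1029 = 47045

47045


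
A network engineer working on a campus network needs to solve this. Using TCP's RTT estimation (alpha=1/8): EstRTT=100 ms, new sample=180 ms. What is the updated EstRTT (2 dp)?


Given: EstRTT = 100 ms, SampleRTT = 180 ms, alpha = 1/8
New EstRTT = (1 - alpha) * EstRTT + alpha * SampleRTT
(7/8) * 100 = 87.5
(1/8) * 180 = 22.5
New EstRTT = 87.5 + 22.5 = 110 ms -> 110.00 ms (2 dp)

110.00


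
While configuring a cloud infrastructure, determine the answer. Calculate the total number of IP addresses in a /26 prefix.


Given: CIDR prefix /26
Host bits = 32 - 26 = 6
Total addresses = 2^6 = 64

64


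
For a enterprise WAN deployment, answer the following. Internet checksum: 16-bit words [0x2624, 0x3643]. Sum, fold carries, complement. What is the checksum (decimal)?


Given words: [0x2624, 0x3643]
Step 1: Sum all words
Raw sum = 9764 + 13891 = 23655
One's complement = ~23655 & 0xFFFF = 41880

41880


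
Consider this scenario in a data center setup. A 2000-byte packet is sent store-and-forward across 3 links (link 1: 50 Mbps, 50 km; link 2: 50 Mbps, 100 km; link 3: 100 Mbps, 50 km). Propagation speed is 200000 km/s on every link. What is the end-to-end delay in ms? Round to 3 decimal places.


Packet = 2000 bytes = 16000 bits. Store-and-forward: sum (t_trans + t_prop) per link.
Link 1: t_trans = 16000/(50*10^6) s = 0.3200 ms; t_prop = 50/200000 s = 0.2500 ms; subtotal = 0.5700 ms
Link 2: t_trans = 16000/(50*10^6) s = 0.3200 ms; t_prop = 100/200000 s = 0.5000 ms; subtotal = 0.8200 ms
Link 3: t_trans = 16000/(100*10^6) s = 0.1600 ms; t_prop = 50/200000 s = 0.2500 ms; subtotal = 0.4100 ms
End-to-end = 0.5700 + 0.8200 + 0.4100 = 1.8000 ms -> 1.800 ms (3 dp)

1.800


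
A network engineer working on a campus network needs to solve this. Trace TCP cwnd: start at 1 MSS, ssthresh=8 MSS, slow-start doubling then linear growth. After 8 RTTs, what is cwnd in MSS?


RTT 0: cwnd = 1 MSS (initial)
RTT 1: cwnd = 2 MSS (slow start, doubled)
RTT 2: cwnd = 4 MSS (slow start, doubled)
RTT 3: cwnd = 8 MSS (slow start, doubled)
RTT 4: cwnd = 9 MSS (congestion avoidance, +1)
RTT 5: cwnd = 10 MSS (congestion avoidance, +1)
RTT 6: cwnd = 11 MSS (congestion avoidance, +1)
RTT 7: cwnd = 12 MSS (congestion avoidance, +1)
RTT 8: cwnd = 13 MSS (congestion avoidance, +1)

13


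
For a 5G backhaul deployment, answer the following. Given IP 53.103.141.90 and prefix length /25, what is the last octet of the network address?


Given: IP = 53.103.141.90, prefix = /25
Subnet mask = 255.255.255.128
Last octet of IP: 90
Last octet of mask: 128
Network last octet = 90 AND 128 = 0

0


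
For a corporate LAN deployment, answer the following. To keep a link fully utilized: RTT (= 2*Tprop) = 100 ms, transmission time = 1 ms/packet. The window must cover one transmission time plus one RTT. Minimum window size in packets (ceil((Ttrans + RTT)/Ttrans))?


Given: Ttrans = 1 ms, RTT = 100 ms (= 2 * Tprop, Tprop = 50 ms)
Time until first ACK returns = Ttrans + RTT = 1 + 100 = 101 ms
Need W * Ttrans >= Ttrans + RTT  ->  W >= (Ttrans + RTT) / Ttrans
(Ttrans + RTT) / Ttrans = 101 / 1 = 101
W_min = ceil(101) = 101

101


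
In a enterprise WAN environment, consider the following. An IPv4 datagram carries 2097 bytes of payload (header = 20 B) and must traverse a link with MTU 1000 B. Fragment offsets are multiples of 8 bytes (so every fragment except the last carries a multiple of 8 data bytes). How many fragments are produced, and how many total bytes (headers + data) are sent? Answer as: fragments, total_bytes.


Max data per non-final fragment = floor((MTU - header)/8)*8 = floor((1000 - 20)/8)*8 = floor(980/8)*8 = 976 B
Final fragment needs no 8-byte alignment: it can carry up to MTU - header = 980 B
Non-final fragments needed = ceil((payload - 980) / 976) = ceil(1117/976) = ceil(1.1445) = 2
Number of fragments = 2 + 1 = 3
Fragment sizes (data): 2 * 976 B + 145 B (last, 145 <= 980 OK)
Total bytes sent = payload + n_frags * header = 2097 + 3*20 = 2097 + 60 = 2157 B

3, 2157


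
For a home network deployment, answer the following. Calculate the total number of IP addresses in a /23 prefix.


Given: CIDR prefix /23
Host bits = 32 - 23 = 9
Total addresses = 2^9 = 512

512


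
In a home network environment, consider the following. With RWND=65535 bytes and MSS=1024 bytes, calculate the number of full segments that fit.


Given: RWND = 65535 bytes, MSS = 1024 bytes
Full segments = floor(RWND / MSS)
Full segments = floor(65535 / 1024)
Full segments = floor(63.999) = 63

63


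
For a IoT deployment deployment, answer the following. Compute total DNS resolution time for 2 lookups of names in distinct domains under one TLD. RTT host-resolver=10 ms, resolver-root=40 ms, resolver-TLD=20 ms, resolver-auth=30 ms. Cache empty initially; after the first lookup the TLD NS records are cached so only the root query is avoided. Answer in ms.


Lookup 1 (cold cache): local + root + TLD + auth = 10 + 40 + 20 + 30 = 100 ms
Lookups 2..2 (TLD NS cached -> skip root; new domain -> still ask TLD and auth): local + TLD + auth = 10 + 20 + 30 = 60 ms each
Remaining 1 lookups: 1 * 60 = 60 ms
Total = 100 + 60 = 160 ms

160


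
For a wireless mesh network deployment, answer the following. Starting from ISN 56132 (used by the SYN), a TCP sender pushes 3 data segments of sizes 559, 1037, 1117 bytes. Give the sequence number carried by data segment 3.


The SYN occupies sequence number ISN = 56132, so the first data byte is ISN + 1 = 56133.
SEQ of data segment i = (ISN + 1) + sum of payload sizes of segments 1..i-1.
Segment 1: SEQ = 56133, payload = 559 bytes
Segment 2: SEQ = 56692, payload = 1037 bytes
Segment 3: SEQ = 57729, payload = 1117 bytes
SEQ of segment 3 = 56133 + 559 + 1037 = 57729

57729


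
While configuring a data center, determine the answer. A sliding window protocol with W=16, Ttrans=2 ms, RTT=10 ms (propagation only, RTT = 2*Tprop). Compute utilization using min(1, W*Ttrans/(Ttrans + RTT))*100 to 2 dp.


Given: W = 16, Ttrans = 2 ms, RTT = 10 ms (= 2 * Tprop, Tprop = 5 ms)
Cycle time = Ttrans + RTT = 2 + 10 = 12 ms (first packet sent until its ACK returns)
W * Ttrans = 16 * 2 = 32 ms of sending per cycle
W * Ttrans / (Ttrans + RTT) = 32 / 12 = 2.666667
U = min(1, 2.666667) = 1.000000
U% = 100.00%

100.00


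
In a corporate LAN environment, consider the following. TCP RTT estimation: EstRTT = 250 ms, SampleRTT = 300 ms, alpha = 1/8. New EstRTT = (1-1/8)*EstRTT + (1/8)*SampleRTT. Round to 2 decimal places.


Given: EstRTT = 250 ms, SampleRTT = 300 ms, alpha = 1/8
New EstRTT = (1 - alpha) * EstRTT + alpha * SampleRTT
(7/8) * 250 = 218.75
(1/8) * 300 = 37.5
New EstRTT = 218.75 + 37.5 = 256.25 ms -> 256.25 ms (2 dp)

256.25


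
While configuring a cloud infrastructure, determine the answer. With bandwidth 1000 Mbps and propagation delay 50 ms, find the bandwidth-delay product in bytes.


Given: bandwidth = 1000 Mbps, delay = 50 ms
BDP in bits = 1000 * 10^6 * 50 / 1000
BDP in bits = 50000000
BDP in bytes = 50000000 / 8 = 6250000

6250000


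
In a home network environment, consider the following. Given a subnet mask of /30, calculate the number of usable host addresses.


Given: subnet mask /30
Host bits = 32 - 30 = 2
Total addresses = 2^2 = 4
Usable hosts = 4 - 2 (network + broadcast) = 2

2


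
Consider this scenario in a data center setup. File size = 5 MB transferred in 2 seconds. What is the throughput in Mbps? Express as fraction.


Given: file = 5 MB, time = 2 s
File in Mb = 5 * 8 = 40 Mb
Throughput = 40 / 2 Mbps
Throughput = 20 Mbps

20


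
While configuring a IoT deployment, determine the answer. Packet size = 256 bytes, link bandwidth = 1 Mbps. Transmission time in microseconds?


Given: packet = 256 bytes, bandwidth = 1 Mbps
Packet in bits = 256 * 8 = 2048 bits
Bandwidth = 1 * 10^6 = 1000000 bps
Time = 2048 / 1000000 seconds
Time in us = 2048 * 10^6 / 1000000 = 2048

2048


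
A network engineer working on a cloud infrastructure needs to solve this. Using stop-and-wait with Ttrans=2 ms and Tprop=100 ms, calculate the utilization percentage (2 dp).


Given: Ttrans = 2 ms, Tprop = 100 ms
RTT = 2 * Tprop = 2 * 100 = 200 ms
U = Ttrans / (Ttrans + RTT)
U = 2 / (2 + 200)
U = 2 / 202 = 0.009901
U% = 0.99%

0.99


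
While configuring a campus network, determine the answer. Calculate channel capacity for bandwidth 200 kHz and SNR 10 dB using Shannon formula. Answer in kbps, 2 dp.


Given: B = 200 kHz, SNR = 10 dB
SNR linear = 10^(10/10) = 10
1 + SNR = 11
log2(11) = 3.4594316186
C = 200 * 1000 * 3.4594316186 = 691886.3237 bps
C = 691.886324 kbps -> 691.89 kbps (2 dp)

691.89


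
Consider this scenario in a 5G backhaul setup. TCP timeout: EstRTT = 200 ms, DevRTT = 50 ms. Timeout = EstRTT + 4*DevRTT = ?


Given: EstRTT = 200 ms, DevRTT = 50 ms
Timeout = EstRTT + 4 * DevRTT
4 * DevRTT = 4 * 50 = 200
Timeout = 200 + 200 = 400 ms

400


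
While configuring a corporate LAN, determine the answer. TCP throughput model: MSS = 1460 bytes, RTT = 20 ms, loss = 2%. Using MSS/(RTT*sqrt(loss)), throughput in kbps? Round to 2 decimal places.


Given: MSS = 1460 bytes, RTT = 20 ms, loss = 2%
RTT in seconds = 20 / 1000 = 0.02
Loss rate = 2% = 0.02
sqrt(loss) = sqrt(0.02) = 0.141421356237
Throughput (bytes/s) = 1460 / (0.02 * 0.141421356237) = 516187.9503
Throughput (kbps) = 516187.9503 * 8 / 1000 = 4129.503602 -> 4129.50 kbps (2 dp)

4129.50


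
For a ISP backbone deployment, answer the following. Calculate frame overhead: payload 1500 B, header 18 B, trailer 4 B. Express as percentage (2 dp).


Given: payload = 1500 B, header = 18 B, trailer = 4 B
Overhead bytes = header + trailer = 18 + 4 = 22
Total frame = payload + overhead = 1500 + 22 = 1522
Overhead % = 22 / 1522 * 100 = 1.4455% -> 1.45% (2 dp)

1.45


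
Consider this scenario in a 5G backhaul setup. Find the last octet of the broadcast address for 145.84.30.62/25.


Given: IP = 145.84.30.62, prefix = /25
Host bits = 32 - 25 = 7
Network last octet = 62 AND mask = 0
Host part size = 2^7 - 1 = 127
Broadcast last octet = 0 OR 127 = 127

127


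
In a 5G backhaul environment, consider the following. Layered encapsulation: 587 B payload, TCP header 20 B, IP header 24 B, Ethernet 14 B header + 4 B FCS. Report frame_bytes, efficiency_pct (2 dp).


TCP segment = 587 + 20 = 607 B
IP packet = 607 + 24 = 631 B
Ethernet frame = 631 + 14 + 4 = 649 B
Efficiency = app / frame = 587 / 649 = 0.904468 = 90.4468% -> 90.45% (2 dp)

649, 90.45


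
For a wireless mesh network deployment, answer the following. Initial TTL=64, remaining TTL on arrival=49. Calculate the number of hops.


Given: initial TTL = 64, received TTL = 49
Hops = initial TTL - received TTL
Hops = 64 - 49 = 15

15


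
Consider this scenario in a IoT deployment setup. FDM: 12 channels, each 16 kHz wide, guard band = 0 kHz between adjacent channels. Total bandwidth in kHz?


Given: 12 channels, 16 kHz each, guard = 0 kHz
Channel bandwidth = 12 * 16 = 192 kHz
Guard bands = 11 gaps * 0 kHz = 0 kHz
Total = 192 + 0 = 192 kHz

192


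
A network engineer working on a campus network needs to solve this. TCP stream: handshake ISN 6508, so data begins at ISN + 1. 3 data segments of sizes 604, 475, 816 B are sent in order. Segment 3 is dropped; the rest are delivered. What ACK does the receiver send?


SYN uses sequence number 6508; first data byte = ISN + 1 = 6509.
Segment 1: SEQ = 6509, len = 604 B, covers [6509, 7112]
Segment 2: SEQ = 7113, len = 475 B, covers [7113, 7587]
Segment 3: SEQ = 7588, len = 816 B, covers [7588, 8403] [LOST]
In-order data received: bytes [6509, 7587] (segments 1..2).
Segment 3 missing -> gap begins at byte 7588.
Cumulative ACK = next expected in-order byte = 6509 + 604 + 475 = 7588

7588


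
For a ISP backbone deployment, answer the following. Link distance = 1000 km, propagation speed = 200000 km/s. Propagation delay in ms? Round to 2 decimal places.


Given: distance = 1000 km, speed = 200000 km/s
Delay = distance / speed = 1000 / 200000 seconds
Delay in ms = 1000 * 1000 / 200000
Delay = 5.0000 ms
Rounded to 2 dp = 5.00 ms

5.00


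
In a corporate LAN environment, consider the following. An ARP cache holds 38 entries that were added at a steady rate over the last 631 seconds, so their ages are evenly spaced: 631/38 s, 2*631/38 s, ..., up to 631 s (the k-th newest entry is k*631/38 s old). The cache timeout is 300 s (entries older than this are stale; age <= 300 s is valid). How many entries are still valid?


Ages are k * 631/38 s for k = 1..38 (spacing = 16.6053 s).
Entry k is valid iff k * 631/38 <= 300 iff k <= 38 * 300 / 631 = 18.0666
n_valid = floor(18.0666) = 18
(n_stale = 38 - 18 = 20)

18


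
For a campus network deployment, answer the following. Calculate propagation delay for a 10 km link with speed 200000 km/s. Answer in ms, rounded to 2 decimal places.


Given: distance = 10 km, speed = 200000 km/s
Delay = distance / speed = 10 / 200000 seconds
Delay in ms = 10 * 1000 / 200000
Delay = 0.0500 ms
Rounded to 2 dp = 0.05 ms

0.05


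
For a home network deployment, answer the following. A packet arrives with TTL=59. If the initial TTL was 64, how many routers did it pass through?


Given: initial TTL = 64, received TTL = 59
Hops = initial TTL - received TTL
Hops = 64 - 59 = 5

5


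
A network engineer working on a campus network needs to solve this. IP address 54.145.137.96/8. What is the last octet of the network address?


Given: IP = 54.145.137.96, prefix = /8
Subnet mask = 255.0.0.0
Last octet of IP: 96
Last octet of mask: 0
Network last octet = 96 AND 0 = 0

0


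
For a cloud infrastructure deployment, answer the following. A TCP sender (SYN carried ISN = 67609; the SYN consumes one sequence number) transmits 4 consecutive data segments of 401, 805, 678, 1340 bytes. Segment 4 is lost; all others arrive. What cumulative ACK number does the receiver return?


SYN uses sequence number 67609; first data byte = ISN + 1 = 67610.
Segment 1: SEQ = 67610, len = 401 B, covers [67610, 68010]
Segment 2: SEQ = 68011, len = 805 B, covers [68011, 68815]
Segment 3: SEQ = 68816, len = 678 B, covers [68816, 69493]
Segment 4: SEQ = 69494, len = 1340 B, covers [69494, 70833] [LOST]
In-order data received: bytes [67610, 69493] (segments 1..3).
Segment 4 missing -> gap begins at byte 69494.
Cumulative ACK = next expected in-order byte = 67610 + 401 + 805 + 678 = 69494

69494


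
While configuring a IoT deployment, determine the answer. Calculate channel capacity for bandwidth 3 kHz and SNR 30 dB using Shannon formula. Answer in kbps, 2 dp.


Given: B = 3 kHz, SNR = 30 dB
SNR linear = 10^(30/10) = 1000
1 + SNR = 1001
log2(1001) = 9.9672262588
C = 3 * 1000 * 9.9672262588 = 29901.6788 bps
C = 29.901679 kbps -> 29.90 kbps (2 dp)

29.90


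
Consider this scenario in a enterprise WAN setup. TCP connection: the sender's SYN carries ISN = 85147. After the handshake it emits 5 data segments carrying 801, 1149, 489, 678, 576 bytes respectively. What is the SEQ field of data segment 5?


The SYN occupies sequence number ISN = 85147, so the first data byte is ISN + 1 = 85148.
SEQ of data segment i = (ISN + 1) + sum of payload sizes of segments 1..i-1.
Segment 1: SEQ = 85148, payload = 801 bytes
Segment 2: SEQ = 85949, payload = 1149 bytes
Segment 3: SEQ = 87098, payload = 489 bytes
Segment 4: SEQ = 87587, payload = 678 bytes
Segment 5: SEQ = 88265, payload = 576 bytes
SEQ of segment 5 = 85148 + 801 + 1149 + 489 + 678 = 88265

88265


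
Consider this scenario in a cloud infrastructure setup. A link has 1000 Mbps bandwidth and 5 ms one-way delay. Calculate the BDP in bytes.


Given: bandwidth = 1000 Mbps, delay = 5 ms
BDP in bits = 1000 * 10^6 * 5 / 1000
BDP in bits = 5000000
BDP in bytes = 5000000 / 8 = 625000

625000


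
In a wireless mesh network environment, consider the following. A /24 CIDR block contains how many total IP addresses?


Given: CIDR prefix /24
Host bits = 32 - 24 = 8
Total addresses = 2^8 = 256

256


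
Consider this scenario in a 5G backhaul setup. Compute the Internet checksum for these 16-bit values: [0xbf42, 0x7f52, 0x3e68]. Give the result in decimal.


Given words: [0xbf42, 0x7f52, 0x3e68]
Step 1: Sum all words
Raw sum = 48962 + 32594 + 15976 = 97532
Step 2: Fold carry: (31996 + 1) = 31997
One's complement = ~31997 & 0xFFFF = 33538

33538


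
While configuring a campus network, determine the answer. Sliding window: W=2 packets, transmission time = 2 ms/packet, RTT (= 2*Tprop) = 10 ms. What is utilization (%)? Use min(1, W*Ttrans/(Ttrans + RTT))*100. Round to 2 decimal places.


Given: W = 2, Ttrans = 2 ms, RTT = 10 ms (= 2 * Tprop, Tprop = 5 ms)
Cycle time = Ttrans + RTT = 2 + 10 = 12 ms (first packet sent until its ACK returns)
W * Ttrans = 2 * 2 = 4 ms of sending per cycle
W * Ttrans / (Ttrans + RTT) = 4 / 12 = 0.333333
U = min(1, 0.333333) = 0.333333
U% = 33.33%

33.33


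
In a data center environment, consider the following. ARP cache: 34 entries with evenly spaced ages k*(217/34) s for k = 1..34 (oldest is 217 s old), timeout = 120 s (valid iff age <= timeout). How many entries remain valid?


Ages are k * 217/34 s for k = 1..34 (spacing = 6.3824 s).
Entry k is valid iff k * 217/34 <= 120 iff k <= 34 * 120 / 217 = 18.8018
n_valid = floor(18.8018) = 18
(n_stale = 34 - 18 = 16)

18


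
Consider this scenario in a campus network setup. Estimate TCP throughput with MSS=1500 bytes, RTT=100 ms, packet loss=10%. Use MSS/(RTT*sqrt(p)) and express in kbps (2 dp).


Given: MSS = 1500 bytes, RTT = 100 ms, loss = 10%
RTT in seconds = 100 / 1000 = 0.1
Loss rate = 10% = 0.1
sqrt(loss) = sqrt(0.1) = 0.316227766017
Throughput (bytes/s) = 1500 / (0.1 * 0.316227766017) = 47434.1649
Throughput (kbps) = 47434.1649 * 8 / 1000 = 379.473319 -> 379.47 kbps (2 dp)

379.47


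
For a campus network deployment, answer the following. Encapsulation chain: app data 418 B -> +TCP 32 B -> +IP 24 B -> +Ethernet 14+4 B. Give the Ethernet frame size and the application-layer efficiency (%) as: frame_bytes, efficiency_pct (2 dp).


TCP segment = 418 + 32 = 450 B
IP packet = 450 + 24 = 474 B
Ethernet frame = 474 + 14 + 4 = 492 B
Efficiency = app / frame = 418 / 492 = 0.849593 = 84.9593% -> 84.96% (2 dp)

492, 84.96


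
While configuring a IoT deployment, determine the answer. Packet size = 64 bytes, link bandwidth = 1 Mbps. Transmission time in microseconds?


Given: packet = 64 bytes, bandwidth = 1 Mbps
Packet in bits = 64 * 8 = 512 bits
Bandwidth = 1 * 10^6 = 1000000 bps
Time = 512 / 1000000 seconds
Time in us = 512 * 10^6 / 1000000 = 512

512


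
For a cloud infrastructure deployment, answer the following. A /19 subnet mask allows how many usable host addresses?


Given: subnet mask /19
Host bits = 32 - 19 = 13
Total addresses = 2^13 = 8192
Usable hosts = 8192 - 2 (network + broadcast) = 8190

8190
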